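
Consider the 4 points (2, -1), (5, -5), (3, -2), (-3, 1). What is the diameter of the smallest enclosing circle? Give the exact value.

By Welzl's lemma the MEC is supported by two points (diametrically opposite) or three points (on a circumcircle).
The farthest pair is (5, -5)–(-3, 1) with squared distance 100. The circle on this segment as diameter has centre (1, -2) and r² = 100/4 = 25.
Check (2, -1): distance² to centre = 2 ≤ 25, so it lies inside.
All remaining points lie in this disk, and no smaller disk contains both endpoints, so this is the minimum enclosing circle.
Diameter = 2r = 2√25 = 10.

10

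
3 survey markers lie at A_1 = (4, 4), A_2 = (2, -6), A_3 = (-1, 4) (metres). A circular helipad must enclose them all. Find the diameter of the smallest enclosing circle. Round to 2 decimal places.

Side lengths²: A_1A_2² = 104, A_1A_3² = 25, A_2A_3² = 109.
Since A_2A_3² = 109 < 104 + 25 = 129, the triangle is acute, so the smallest enclosing circle is the circumcircle.
Circumcentre = (1.5, -0.7), r² = 28.34.
Diameter = 2r = 2√(28.34) ≈ 10.65.

10.65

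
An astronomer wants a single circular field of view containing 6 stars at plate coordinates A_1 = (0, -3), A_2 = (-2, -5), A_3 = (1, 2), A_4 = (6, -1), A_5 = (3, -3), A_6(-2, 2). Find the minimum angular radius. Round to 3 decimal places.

The minimum enclosing circle is determined by three boundary points: A_2, A_4, A_6.
Their circumcentre is (1.25, -1.5) with r² = 22.8125.
The farthest remaining point A_3 is at distance² 12.3125 ≤ 22.8125.
r = √(22.8125) ≈ 4.776.

4.776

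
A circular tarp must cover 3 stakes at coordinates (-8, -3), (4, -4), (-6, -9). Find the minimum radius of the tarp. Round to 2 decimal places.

6.08

Call the three points A, B, C in the order given.
Side lengths²: AB² = 145, AC² = 40, BC² = 125.
Since AB² = 145 < 125 + 40 = 165, the triangle is acute, so the smallest enclosing circle is the circumcircle.
Circumcentre = (-29/14, -61/14), r² = 3625/98.
r = √(3625/98) ≈ 6.08.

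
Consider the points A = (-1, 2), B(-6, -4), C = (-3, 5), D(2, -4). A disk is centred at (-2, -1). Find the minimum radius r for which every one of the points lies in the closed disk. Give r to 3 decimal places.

6.083

The required radius is the distance from (-2, -1) to the farthest point.
Squared distances: 10, 25, 37, 25.
Maximum is 37, attained at C.
r = √37 ≈ 6.083.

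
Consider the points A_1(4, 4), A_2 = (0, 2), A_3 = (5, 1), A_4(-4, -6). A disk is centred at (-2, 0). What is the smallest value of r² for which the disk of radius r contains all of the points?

The required radius is the distance from (-2, 0) to the farthest point.
Squared distances: 52, 8, 50, 40.
Maximum is 52, attained at A_1.

52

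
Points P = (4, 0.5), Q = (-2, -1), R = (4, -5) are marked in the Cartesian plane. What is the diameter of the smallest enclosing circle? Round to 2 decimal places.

Side lengths²: PQ² = 38.25, PR² = 30.25, QR² = 52.
Since QR² = 52 < 38.25 + 30.25 = 68.5, the triangle is acute, so the smallest enclosing circle is the circumcircle.
Circumcentre = (1.5, -2.25), r² = 13.8125.
Diameter = 2r = 2√(13.8125) ≈ 7.43.

7.43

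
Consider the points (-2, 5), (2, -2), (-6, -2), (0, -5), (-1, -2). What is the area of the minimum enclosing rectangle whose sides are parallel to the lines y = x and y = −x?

In coordinates u = x + y, v = x − y the rectangle is axis-aligned; the map (x,y)→(u,v) scales areas by 2.
u-values: 3, 0, -8, -5, -3; range = 3 − (-8) = 11.
v-values: -7, 4, -4, 5, 1; range = 5 − (-7) = 12.
Area = (11 × 12) / 2 = 66.

66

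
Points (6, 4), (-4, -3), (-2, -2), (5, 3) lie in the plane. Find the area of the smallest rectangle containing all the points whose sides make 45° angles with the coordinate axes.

25.5

In coordinates u = x + y, v = x − y the rectangle is axis-aligned; the map (x,y)→(u,v) scales areas by 2.
u-values: 10, -7, -4, 8; range = 10 − (-7) = 17.
v-values: 2, -1, 0, 2; range = 2 − (-1) = 3.
Area = (17 × 3) / 2 = 25.5.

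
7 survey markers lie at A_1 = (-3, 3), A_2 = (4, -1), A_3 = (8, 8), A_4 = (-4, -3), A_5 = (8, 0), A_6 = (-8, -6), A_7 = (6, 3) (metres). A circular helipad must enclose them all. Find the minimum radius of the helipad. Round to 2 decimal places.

By Welzl's lemma the MEC is supported by two points (diametrically opposite) or three points (on a circumcircle).
The farthest pair is A_3–A_6 with squared distance 452. The circle on this segment as diameter has centre (0, 1) and r² = 452/4 = 113.
Check A_1: distance² to centre = 13 ≤ 113, so it lies inside.
All remaining points lie in this disk, and no smaller disk contains both endpoints, so this is the minimum enclosing circle.
r = √113 ≈ 10.63.

10.63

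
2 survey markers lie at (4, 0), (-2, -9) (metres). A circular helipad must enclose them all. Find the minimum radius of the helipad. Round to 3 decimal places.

5.408

The smallest circle enclosing two points has them as diameter endpoints.
Centre = midpoint = (1, -4.5); r² = |(4, 0)−(-2, -9)|²/4 = 117/4 = 29.25.
r = √(29.25) ≈ 5.408.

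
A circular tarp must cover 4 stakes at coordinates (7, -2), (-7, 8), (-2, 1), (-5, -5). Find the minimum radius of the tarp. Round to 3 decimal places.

8.639

The minimum enclosing circle is determined by three boundary points: (7, -2), (-7, 8), (-5, -5).
Their circumcentre is (-25/54, 127/54) with r² = 108817/1458.
The farthest remaining point (-2, 1) is at distance² 6109/1458 ≤ 108817/1458.
r = √(108817/1458) ≈ 8.639.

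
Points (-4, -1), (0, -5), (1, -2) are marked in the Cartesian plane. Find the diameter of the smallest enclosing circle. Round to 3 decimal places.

5.701

Call the three points A, B, C in the order given.
Side lengths²: AB² = 32, AC² = 26, BC² = 10.
Since AB² = 32 < 26 + 10 = 36, the triangle is acute, so the smallest enclosing circle is the circumcircle.
Circumcentre = (-1.75, -2.75), r² = 8.125.
Diameter = 2r = 2√(8.125) ≈ 5.701.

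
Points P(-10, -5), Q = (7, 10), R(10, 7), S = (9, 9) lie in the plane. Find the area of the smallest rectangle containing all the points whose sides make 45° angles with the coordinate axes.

132

In coordinates u = x + y, v = x − y the rectangle is axis-aligned; the map (x,y)→(u,v) scales areas by 2.
u-values: -15, 17, 17, 18; range = 18 − (-15) = 33.
v-values: -5, -3, 3, 0; range = 3 − (-5) = 8.
Area = (33 × 8) / 2 = 132.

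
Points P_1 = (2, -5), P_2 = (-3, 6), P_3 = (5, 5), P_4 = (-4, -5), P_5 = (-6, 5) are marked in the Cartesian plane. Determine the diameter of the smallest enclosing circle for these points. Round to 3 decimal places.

A smallest enclosing disk is always determined by at most three of the input points on its boundary.
The minimum enclosing circle is determined by three boundary points: P_3, P_4, P_5.
Their circumcentre is (-0.5, 0.9) with r² = 47.06.
The farthest remaining point P_1 is at distance² 41.06 ≤ 47.06.
Diameter = 2r = 2√(47.06) ≈ 13.720.

13.720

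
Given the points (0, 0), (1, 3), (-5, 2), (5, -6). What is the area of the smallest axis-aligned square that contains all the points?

100

The bounding box has width 10 and height 9.
An axis-aligned square enclosing the set must have side ≥ max(width, height).
So the minimum side is max(10, 9) = 10.
Area = 10² = 100.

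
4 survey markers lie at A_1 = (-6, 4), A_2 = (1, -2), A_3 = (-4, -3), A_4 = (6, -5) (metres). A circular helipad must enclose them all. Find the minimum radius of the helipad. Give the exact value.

The farthest pair is A_1–A_4 with squared distance 225. The circle on this segment as diameter has centre (0, -0.5) and r² = 225/4 = 56.25.
Check A_2: distance² to centre = 3.25 ≤ 56.25, so it lies inside.
All remaining points lie in this disk, and no smaller disk contains both endpoints, so this is the minimum enclosing circle.
r = √(56.25) = 7.5.

7.5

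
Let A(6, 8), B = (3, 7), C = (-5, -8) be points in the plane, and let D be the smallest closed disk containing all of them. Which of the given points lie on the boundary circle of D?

Side lengths²: AB² = 10, AC² = 377, BC² = 289.
Since AC² = 377 ≥ 289 + 10 = 299, the angle opposite AC is not acute, so the smallest enclosing circle has AC as diameter.
Centre = midpoint of AC = (0.5, 0), r² = 377/4 = 94.25.
The points at distance exactly r from the centre are A, C — 2 points.

A, C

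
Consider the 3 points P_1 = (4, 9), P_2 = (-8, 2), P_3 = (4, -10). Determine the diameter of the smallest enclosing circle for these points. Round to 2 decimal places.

19.65

Side lengths²: P_1P_2² = 193, P_1P_3² = 361, P_2P_3² = 288.
Since P_1P_3² = 361 < 288 + 193 = 481, the triangle is acute, so the smallest enclosing circle is the circumcircle.
Circumcentre = (1.5, -0.5), r² = 96.5.
Diameter = 2r = 2√(96.5) ≈ 19.65.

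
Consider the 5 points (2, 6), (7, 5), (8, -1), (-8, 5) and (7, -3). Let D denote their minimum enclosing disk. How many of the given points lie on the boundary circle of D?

A smallest enclosing disk is always determined by at most three of the input points on its boundary.
The minimum enclosing circle is determined by three boundary points: (8, -1), (-8, 5), (7, -3).
Their circumcentre is (-3/38, 34/19) with r² = 105485/1444.
The farthest remaining point (7, 5) is at distance² 87245/1444 ≤ 105485/1444.
The points at distance exactly r from the centre are (8, -1), (-8, 5), (7, -3) — 3 points.

3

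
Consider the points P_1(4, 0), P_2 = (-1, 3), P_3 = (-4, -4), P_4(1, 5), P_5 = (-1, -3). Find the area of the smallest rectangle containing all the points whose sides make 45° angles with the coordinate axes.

56

In coordinates u = x + y, v = x − y the rectangle is axis-aligned; the map (x,y)→(u,v) scales areas by 2.
u-values: 4, 2, -8, 6, -4; range = 6 − (-8) = 14.
v-values: 4, -4, 0, -4, 2; range = 4 − (-4) = 8.
Area = (14 × 8) / 2 = 56.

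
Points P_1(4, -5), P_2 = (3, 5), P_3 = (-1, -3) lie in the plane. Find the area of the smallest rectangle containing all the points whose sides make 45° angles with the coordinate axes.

In coordinates u = x + y, v = x − y the rectangle is axis-aligned; the map (x,y)→(u,v) scales areas by 2.
u-values: -1, 8, -4; range = 8 − (-4) = 12.
v-values: 9, -2, 2; range = 9 − (-2) = 11.
Area = (12 × 11) / 2 = 66.

66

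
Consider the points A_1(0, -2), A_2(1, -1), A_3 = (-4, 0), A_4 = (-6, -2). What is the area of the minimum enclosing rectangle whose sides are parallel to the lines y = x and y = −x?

In coordinates u = x + y, v = x − y the rectangle is axis-aligned; the map (x,y)→(u,v) scales areas by 2.
u-values: -2, 0, -4, -8; range = 0 − (-8) = 8.
v-values: 2, 2, -4, -4; range = 2 − (-4) = 6.
Area = (8 × 6) / 2 = 24.

24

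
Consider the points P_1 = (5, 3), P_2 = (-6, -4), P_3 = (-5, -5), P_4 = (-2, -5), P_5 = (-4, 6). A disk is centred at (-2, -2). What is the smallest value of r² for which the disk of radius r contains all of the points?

74

The required radius is the distance from (-2, -2) to the farthest point.
Squared distances: 74, 20, 18, 9, 68.
Maximum is 74, attained at P_1.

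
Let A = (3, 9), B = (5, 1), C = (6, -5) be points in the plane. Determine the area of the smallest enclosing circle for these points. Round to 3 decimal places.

Side lengths²: AB² = 68, AC² = 205, BC² = 37.
Since AC² = 205 ≥ 68 + 37 = 105, the angle opposite AC is not acute, so the smallest enclosing circle has AC as diameter.
Centre = midpoint of AC = (4.5, 2), r² = 205/4 = 51.25.
Area = π·r² = π·51.25 ≈ 161.007.

161.007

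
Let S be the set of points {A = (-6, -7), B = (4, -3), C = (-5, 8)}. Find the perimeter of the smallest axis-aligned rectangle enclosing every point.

Width = max x − min x = 4 − (-6) = 10.
Height = max y − min y = 8 − (-7) = 15.
Perimeter = 2(10 + 15) = 50.

50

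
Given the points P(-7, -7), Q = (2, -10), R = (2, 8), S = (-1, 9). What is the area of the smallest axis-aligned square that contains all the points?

361

The bounding box has width 9 and height 19.
An axis-aligned square enclosing the set must have side ≥ max(width, height).
So the minimum side is max(9, 19) = 19.
Area = 19² = 361.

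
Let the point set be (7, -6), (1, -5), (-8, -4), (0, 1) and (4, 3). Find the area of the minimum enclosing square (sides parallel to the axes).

225

The bounding box has width 15 and height 9.
An axis-aligned square enclosing the set must have side ≥ max(width, height).
So the minimum side is max(15, 9) = 15.
Area = 15² = 225.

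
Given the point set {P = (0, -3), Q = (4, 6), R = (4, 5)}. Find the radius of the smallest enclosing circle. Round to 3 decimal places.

4.924

Side lengths²: PQ² = 97, PR² = 80, QR² = 1.
Since PQ² = 97 ≥ 80 + 1 = 81, the angle opposite PQ is not acute, so the smallest enclosing circle has PQ as diameter.
Centre = midpoint of PQ = (2, 1.5), r² = 97/4 = 24.25.
r = √(24.25) ≈ 4.924.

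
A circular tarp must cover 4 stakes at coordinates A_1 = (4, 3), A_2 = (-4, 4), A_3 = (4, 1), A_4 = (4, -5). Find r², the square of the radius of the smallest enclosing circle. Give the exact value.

A smallest enclosing disk is always determined by at most three of the input points on its boundary.
The farthest pair is A_2–A_4 with squared distance 145. The circle on this segment as diameter has centre (0, -0.5) and r² = 145/4 = 36.25.
Check A_1: distance² to centre = 28.25 ≤ 36.25, so it lies inside.
All remaining points lie in this disk, and no smaller disk contains both endpoints, so this is the minimum enclosing circle.

36.25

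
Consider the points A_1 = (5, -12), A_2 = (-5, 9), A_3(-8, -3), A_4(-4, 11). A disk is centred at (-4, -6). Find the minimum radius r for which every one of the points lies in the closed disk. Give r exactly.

17

The required radius is the distance from (-4, -6) to the farthest point.
Squared distances: 117, 226, 25, 289.
Maximum is 289, attained at A_4.
r = √289 = 17.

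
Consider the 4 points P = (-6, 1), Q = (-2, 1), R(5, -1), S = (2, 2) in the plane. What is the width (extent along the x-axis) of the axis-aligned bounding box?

11

max x = 5, min x = -6, so width = 11.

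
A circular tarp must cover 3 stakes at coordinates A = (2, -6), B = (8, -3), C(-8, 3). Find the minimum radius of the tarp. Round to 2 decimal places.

8.54

Side lengths²: AB² = 45, AC² = 181, BC² = 292.
Since BC² = 292 ≥ 181 + 45 = 226, the angle opposite BC is not acute, so the smallest enclosing circle has BC as diameter.
Centre = midpoint of BC = (0, 0), r² = 292/4 = 73.
r = √73 ≈ 8.54.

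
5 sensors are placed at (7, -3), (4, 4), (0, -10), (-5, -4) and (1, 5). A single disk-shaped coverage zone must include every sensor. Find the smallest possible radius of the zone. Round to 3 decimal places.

The farthest pair is (0, -10)–(1, 5) with squared distance 226. The circle on this segment as diameter has centre (0.5, -2.5) and r² = 226/4 = 56.5.
Check (7, -3): distance² to centre = 42.5 ≤ 56.5, so it lies inside.
All remaining points lie in this disk, and no smaller disk contains both endpoints, so this is the minimum enclosing circle.
r = √(56.5) ≈ 7.517.

7.517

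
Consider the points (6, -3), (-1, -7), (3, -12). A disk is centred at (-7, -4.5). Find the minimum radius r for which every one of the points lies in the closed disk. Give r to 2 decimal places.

The required radius is the distance from (-7, -4.5) to the farthest point.
Squared distances: 171.25, 42.25, 156.25.
Maximum is 171.25, attained at (6, -3).
r = √(171.25) ≈ 13.09.

13.09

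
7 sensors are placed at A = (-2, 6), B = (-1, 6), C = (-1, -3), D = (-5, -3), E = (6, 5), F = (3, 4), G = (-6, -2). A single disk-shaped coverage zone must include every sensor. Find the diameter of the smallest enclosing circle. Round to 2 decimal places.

13.89

The minimum enclosing circle of a finite set is fixed by two of the points (as a diameter) or three (as a circumcircle).
The farthest pair is E–G with squared distance 193. The circle on this segment as diameter has centre (0, 1.5) and r² = 193/4 = 48.25.
Check A: distance² to centre = 24.25 ≤ 48.25, so it lies inside.
All remaining points lie in this disk, and no smaller disk contains both endpoints, so this is the minimum enclosing circle.
Diameter = 2r = 2√(48.25) ≈ 13.89.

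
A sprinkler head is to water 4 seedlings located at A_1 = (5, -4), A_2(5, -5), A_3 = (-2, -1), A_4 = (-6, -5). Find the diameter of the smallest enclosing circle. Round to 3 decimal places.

11.045

The minimum enclosing circle of a finite set is fixed by two of the points (as a diameter) or three (as a circumcircle).
The farthest pair is A_1–A_4 with squared distance 122. The circle on this segment as diameter has centre (-0.5, -4.5) and r² = 122/4 = 30.5.
Check A_2: distance² to centre = 30.5 ≤ 30.5, so it lies inside.
All remaining points lie in this disk, and no smaller disk contains both endpoints, so this is the minimum enclosing circle.
Diameter = 2r = 2√(30.5) ≈ 11.045.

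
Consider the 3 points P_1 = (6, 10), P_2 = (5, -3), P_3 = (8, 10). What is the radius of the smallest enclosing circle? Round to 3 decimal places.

6.671

Side lengths²: P_1P_2² = 170, P_1P_3² = 4, P_2P_3² = 178.
Since P_2P_3² = 178 ≥ 170 + 4 = 174, the angle opposite P_2P_3 is not acute, so the smallest enclosing circle has P_2P_3 as diameter.
Centre = midpoint of P_2P_3 = (6.5, 3.5), r² = 178/4 = 44.5.
r = √(44.5) ≈ 6.671.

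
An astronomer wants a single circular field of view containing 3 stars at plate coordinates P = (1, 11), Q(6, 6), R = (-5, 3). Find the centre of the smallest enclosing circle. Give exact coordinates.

Side lengths²: PQ² = 50, PR² = 100, QR² = 130.
Since QR² = 130 < 100 + 50 = 150, the triangle is acute, so the smallest enclosing circle is the circumcircle.
Circumcentre = (2/7, 37/7), r² = 1625/49.
Centre = (2/7, 37/7).

(2/7, 37/7)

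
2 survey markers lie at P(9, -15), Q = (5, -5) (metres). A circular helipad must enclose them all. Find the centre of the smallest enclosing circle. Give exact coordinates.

The smallest circle enclosing two points has them as diameter endpoints.
Centre = midpoint = (7, -10); r² = |PQ|²/4 = 116/4 = 29.
Centre = (7, -10).

(7, -10)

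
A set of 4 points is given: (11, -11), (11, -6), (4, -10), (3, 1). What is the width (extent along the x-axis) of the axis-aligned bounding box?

8

max x = 11, min x = 3, so width = 8.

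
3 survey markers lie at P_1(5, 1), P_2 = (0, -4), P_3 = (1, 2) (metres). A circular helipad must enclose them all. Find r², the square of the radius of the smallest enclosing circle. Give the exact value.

12.58

Side lengths²: P_1P_2² = 50, P_1P_3² = 17, P_2P_3² = 37.
Since P_1P_2² = 50 < 37 + 17 = 54, the triangle is acute, so the smallest enclosing circle is the circumcircle.
Circumcentre = (2.3, -1.3), r² = 12.58.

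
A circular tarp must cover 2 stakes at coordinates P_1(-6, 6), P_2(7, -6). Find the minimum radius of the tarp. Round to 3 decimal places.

8.846

The smallest circle enclosing two points has them as diameter endpoints.
Centre = midpoint = (0.5, 0); r² = |P_1P_2|²/4 = 313/4 = 78.25.
r = √(78.25) ≈ 8.846.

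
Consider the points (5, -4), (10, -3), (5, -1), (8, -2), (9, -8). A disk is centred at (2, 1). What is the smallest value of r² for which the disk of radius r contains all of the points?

The required radius is the distance from (2, 1) to the farthest point.
Squared distances: 34, 80, 13, 45, 130.
Maximum is 130, attained at (9, -8).

130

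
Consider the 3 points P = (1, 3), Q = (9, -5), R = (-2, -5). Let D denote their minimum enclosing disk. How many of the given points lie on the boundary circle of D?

3

Side lengths²: PQ² = 128, PR² = 73, QR² = 121.
Since PQ² = 128 < 121 + 73 = 194, the triangle is acute, so the smallest enclosing circle is the circumcircle.
Circumcentre = (3.5, -2.5), r² = 36.5.
The points at distance exactly r from the centre are P, Q, R — 3 points.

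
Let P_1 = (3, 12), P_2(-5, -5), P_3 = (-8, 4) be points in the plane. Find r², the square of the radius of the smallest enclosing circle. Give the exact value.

Side lengths²: P_1P_2² = 353, P_1P_3² = 185, P_2P_3² = 90.
Since P_1P_2² = 353 ≥ 185 + 90 = 275, the angle opposite P_1P_2 is not acute, so the smallest enclosing circle has P_1P_2 as diameter.
Centre = midpoint of P_1P_2 = (-1, 3.5), r² = 353/4 = 88.25.

88.25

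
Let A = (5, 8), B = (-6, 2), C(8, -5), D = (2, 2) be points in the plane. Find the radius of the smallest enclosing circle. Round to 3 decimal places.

By Welzl's lemma the MEC is supported by two points (diametrically opposite) or three points (on a circumcircle).
The minimum enclosing circle is determined by three boundary points: A, B, C.
Their circumcentre is (91/46, 21/46) with r² = 69865/1058.
The farthest remaining point D is at distance² 2521/1058 ≤ 69865/1058.
r = √(69865/1058) ≈ 8.126.

8.126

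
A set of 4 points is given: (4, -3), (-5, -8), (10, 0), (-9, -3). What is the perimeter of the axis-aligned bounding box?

Width = max x − min x = 10 − (-9) = 19.
Height = max y − min y = 0 − (-8) = 8.
Perimeter = 2(19 + 8) = 54.

54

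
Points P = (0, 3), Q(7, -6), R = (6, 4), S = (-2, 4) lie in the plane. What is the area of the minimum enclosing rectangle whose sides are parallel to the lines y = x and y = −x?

85.5

In coordinates u = x + y, v = x − y the rectangle is axis-aligned; the map (x,y)→(u,v) scales areas by 2.
u-values: 3, 1, 10, 2; range = 10 − 1 = 9.
v-values: -3, 13, 2, -6; range = 13 − (-6) = 19.
Area = (9 × 19) / 2 = 85.5.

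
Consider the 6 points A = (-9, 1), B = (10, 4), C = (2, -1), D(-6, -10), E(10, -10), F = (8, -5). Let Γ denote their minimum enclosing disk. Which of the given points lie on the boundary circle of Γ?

A, B, E

The minimum enclosing circle of a finite set is fixed by two of the points (as a diameter) or three (as a circumcircle).
The minimum enclosing circle is determined by three boundary points: A, B, E.
Their circumcentre is (26/19, -3) with r² = 44585/361.
The farthest remaining point D is at distance² 37289/361 ≤ 44585/361.
The points at distance exactly r from the centre are A, B, E — 3 points.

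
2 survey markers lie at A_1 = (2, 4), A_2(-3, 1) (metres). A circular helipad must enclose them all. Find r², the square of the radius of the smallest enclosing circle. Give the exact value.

The smallest circle enclosing two points has them as diameter endpoints.
Centre = midpoint = (-0.5, 2.5); r² = |A_1A_2|²/4 = 34/4 = 8.5.

8.5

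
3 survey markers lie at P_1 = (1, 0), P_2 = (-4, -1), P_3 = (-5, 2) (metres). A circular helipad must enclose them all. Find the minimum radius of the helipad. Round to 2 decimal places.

Side lengths²: P_1P_2² = 26, P_1P_3² = 40, P_2P_3² = 10.
Since P_1P_3² = 40 ≥ 26 + 10 = 36, the angle opposite P_1P_3 is not acute, so the smallest enclosing circle has P_1P_3 as diameter.
Centre = midpoint of P_1P_3 = (-2, 1), r² = 40/4 = 10.
r = √10 ≈ 3.16.

3.16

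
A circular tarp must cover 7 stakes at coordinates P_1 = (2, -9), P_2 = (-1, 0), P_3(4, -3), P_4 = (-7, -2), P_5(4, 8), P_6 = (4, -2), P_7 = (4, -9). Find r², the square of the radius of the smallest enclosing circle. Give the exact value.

18785/242

A smallest enclosing disk is always determined by at most three of the input points on its boundary.
The minimum enclosing circle is determined by three boundary points: P_4, P_5, P_7.
Their circumcentre is (37/22, -0.5) with r² = 18785/242.
The farthest remaining point P_1 is at distance² 17509/242 ≤ 18785/242.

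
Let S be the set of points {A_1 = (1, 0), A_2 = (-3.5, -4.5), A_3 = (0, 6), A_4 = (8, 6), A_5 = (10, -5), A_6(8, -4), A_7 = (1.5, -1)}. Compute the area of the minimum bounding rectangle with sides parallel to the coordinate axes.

x ranges over [-3.5, 10], width 13.5.
y ranges over [-5, 6], height 11.
Area = 13.5 × 11 = 148.5.

148.5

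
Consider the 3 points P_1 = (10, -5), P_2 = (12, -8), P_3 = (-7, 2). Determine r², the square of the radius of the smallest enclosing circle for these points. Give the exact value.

115.25

Side lengths²: P_1P_2² = 13, P_1P_3² = 338, P_2P_3² = 461.
Since P_2P_3² = 461 ≥ 338 + 13 = 351, the angle opposite P_2P_3 is not acute, so the smallest enclosing circle has P_2P_3 as diameter.
Centre = midpoint of P_2P_3 = (2.5, -3), r² = 461/4 = 115.25.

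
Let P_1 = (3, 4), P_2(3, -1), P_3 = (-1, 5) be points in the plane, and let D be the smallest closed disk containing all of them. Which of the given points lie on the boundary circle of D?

Side lengths²: P_1P_2² = 25, P_1P_3² = 17, P_2P_3² = 52.
Since P_2P_3² = 52 ≥ 25 + 17 = 42, the angle opposite P_2P_3 is not acute, so the smallest enclosing circle has P_2P_3 as diameter.
Centre = midpoint of P_2P_3 = (1, 2), r² = 52/4 = 13.
The points at distance exactly r from the centre are P_2, P_3 — 2 points.

P_2, P_3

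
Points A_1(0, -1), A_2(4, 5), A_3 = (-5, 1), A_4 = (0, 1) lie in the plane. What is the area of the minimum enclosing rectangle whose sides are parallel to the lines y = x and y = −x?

45.5

In coordinates u = x + y, v = x − y the rectangle is axis-aligned; the map (x,y)→(u,v) scales areas by 2.
u-values: -1, 9, -4, 1; range = 9 − (-4) = 13.
v-values: 1, -1, -6, -1; range = 1 − (-6) = 7.
Area = (13 × 7) / 2 = 45.5.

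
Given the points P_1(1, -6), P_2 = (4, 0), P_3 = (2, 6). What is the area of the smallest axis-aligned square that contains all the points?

144

The bounding box has width 3 and height 12.
An axis-aligned square enclosing the set must have side ≥ max(width, height).
So the minimum side is max(3, 12) = 12.
Area = 12² = 144.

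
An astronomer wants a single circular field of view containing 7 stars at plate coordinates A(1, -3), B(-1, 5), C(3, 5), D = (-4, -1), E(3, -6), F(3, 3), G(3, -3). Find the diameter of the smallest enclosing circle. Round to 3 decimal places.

11.705

A smallest enclosing disk is always determined by at most three of the input points on its boundary.
The farthest pair is B–E with squared distance 137. The circle on this segment as diameter has centre (1, -0.5) and r² = 137/4 = 34.25.
Check A: distance² to centre = 6.25 ≤ 34.25, so it lies inside.
All remaining points lie in this disk, and no smaller disk contains both endpoints, so this is the minimum enclosing circle.
Diameter = 2r = 2√(34.25) ≈ 11.705.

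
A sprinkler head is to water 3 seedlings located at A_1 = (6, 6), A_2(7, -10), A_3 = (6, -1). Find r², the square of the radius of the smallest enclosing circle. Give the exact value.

64.25

Side lengths²: A_1A_2² = 257, A_1A_3² = 49, A_2A_3² = 82.
Since A_1A_2² = 257 ≥ 82 + 49 = 131, the angle opposite A_1A_2 is not acute, so the smallest enclosing circle has A_1A_2 as diameter.
Centre = midpoint of A_1A_2 = (6.5, -2), r² = 257/4 = 64.25.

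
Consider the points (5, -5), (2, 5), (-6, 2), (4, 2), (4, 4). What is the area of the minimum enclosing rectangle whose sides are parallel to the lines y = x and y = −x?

108

In coordinates u = x + y, v = x − y the rectangle is axis-aligned; the map (x,y)→(u,v) scales areas by 2.
u-values: 0, 7, -4, 6, 8; range = 8 − (-4) = 12.
v-values: 10, -3, -8, 2, 0; range = 10 − (-8) = 18.
Area = (12 × 18) / 2 = 108.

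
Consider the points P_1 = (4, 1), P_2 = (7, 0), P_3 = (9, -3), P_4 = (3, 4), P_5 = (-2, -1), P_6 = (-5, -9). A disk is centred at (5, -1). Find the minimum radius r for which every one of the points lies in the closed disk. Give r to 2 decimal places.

The required radius is the distance from (5, -1) to the farthest point.
Squared distances: 5, 5, 20, 29, 49, 164.
Maximum is 164, attained at P_6.
r = √164 ≈ 12.81.

12.81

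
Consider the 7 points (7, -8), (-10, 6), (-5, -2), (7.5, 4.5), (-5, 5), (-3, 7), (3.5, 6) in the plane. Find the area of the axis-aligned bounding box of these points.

262.5

x ranges over [-10, 7.5], width 17.5.
y ranges over [-8, 7], height 15.
Area = 17.5 × 15 = 262.5.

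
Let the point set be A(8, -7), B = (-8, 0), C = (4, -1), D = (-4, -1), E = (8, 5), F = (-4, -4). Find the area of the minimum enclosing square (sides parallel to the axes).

The bounding box has width 16 and height 12.
An axis-aligned square enclosing the set must have side ≥ max(width, height).
So the minimum side is max(16, 12) = 16.
Area = 16² = 256.

256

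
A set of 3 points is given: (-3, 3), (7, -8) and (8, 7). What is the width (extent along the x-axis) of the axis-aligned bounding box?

11

max x = 8, min x = -3, so width = 11.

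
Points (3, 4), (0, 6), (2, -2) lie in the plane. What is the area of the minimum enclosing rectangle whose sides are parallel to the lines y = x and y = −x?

In coordinates u = x + y, v = x − y the rectangle is axis-aligned; the map (x,y)→(u,v) scales areas by 2.
u-values: 7, 6, 0; range = 7 − 0 = 7.
v-values: -1, -6, 4; range = 4 − (-6) = 10.
Area = (7 × 10) / 2 = 35.

35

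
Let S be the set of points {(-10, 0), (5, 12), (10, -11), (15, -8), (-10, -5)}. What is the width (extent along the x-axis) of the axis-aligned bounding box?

max x = 15, min x = -10, so width = 25.

25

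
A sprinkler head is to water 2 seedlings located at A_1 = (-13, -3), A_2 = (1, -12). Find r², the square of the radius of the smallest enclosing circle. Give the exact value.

The smallest circle enclosing two points has them as diameter endpoints.
Centre = midpoint = (-6, -7.5); r² = |A_1A_2|²/4 = 277/4 = 69.25.

69.25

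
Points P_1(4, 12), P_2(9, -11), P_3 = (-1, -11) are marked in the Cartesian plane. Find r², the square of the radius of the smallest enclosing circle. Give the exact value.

76729/529

Side lengths²: P_1P_2² = 554, P_1P_3² = 554, P_2P_3² = 100.
Since P_1P_3² = 554 < 554 + 100 = 654, the triangle is acute, so the smallest enclosing circle is the circumcircle.
Circumcentre = (4, -1/23), r² = 76729/529.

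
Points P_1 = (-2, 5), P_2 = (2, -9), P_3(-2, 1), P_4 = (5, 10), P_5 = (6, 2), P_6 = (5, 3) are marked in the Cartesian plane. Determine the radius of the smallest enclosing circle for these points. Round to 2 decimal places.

9.62

The farthest pair is P_2–P_4 with squared distance 370. The circle on this segment as diameter has centre (3.5, 0.5) and r² = 370/4 = 92.5.
Check P_1: distance² to centre = 50.5 ≤ 92.5, so it lies inside.
All remaining points lie in this disk, and no smaller disk contains both endpoints, so this is the minimum enclosing circle.
r = √(92.5) ≈ 9.62.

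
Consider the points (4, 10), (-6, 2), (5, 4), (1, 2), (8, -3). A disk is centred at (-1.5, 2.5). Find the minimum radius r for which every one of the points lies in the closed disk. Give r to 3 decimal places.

10.977

The required radius is the distance from (-1.5, 2.5) to the farthest point.
Squared distances: 86.5, 20.5, 44.5, 6.5, 120.5.
Maximum is 120.5, attained at (8, -3).
r = √(120.5) ≈ 10.977.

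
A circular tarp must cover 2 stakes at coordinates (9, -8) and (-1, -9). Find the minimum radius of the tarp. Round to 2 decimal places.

The smallest circle enclosing two points has them as diameter endpoints.
Centre = midpoint = (4, -8.5); r² = |(9, -8)−(-1, -9)|²/4 = 101/4 = 25.25.
r = √(25.25) ≈ 5.02.

5.02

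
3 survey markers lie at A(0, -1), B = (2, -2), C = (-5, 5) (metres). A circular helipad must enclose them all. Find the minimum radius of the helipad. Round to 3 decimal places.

4.950

Side lengths²: AB² = 5, AC² = 61, BC² = 98.
Since BC² = 98 ≥ 61 + 5 = 66, the angle opposite BC is not acute, so the smallest enclosing circle has BC as diameter.
Centre = midpoint of BC = (-1.5, 1.5), r² = 98/4 = 24.5.
r = √(24.5) ≈ 4.950.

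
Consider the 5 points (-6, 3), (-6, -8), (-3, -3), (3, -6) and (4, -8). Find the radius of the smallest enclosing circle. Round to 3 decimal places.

7.433

The minimum enclosing circle of a finite set is fixed by two of the points (as a diameter) or three (as a circumcircle).
The farthest pair is (-6, 3)–(4, -8) with squared distance 221. The circle on this segment as diameter has centre (-1, -2.5) and r² = 221/4 = 55.25.
Check (-6, -8): distance² to centre = 55.25 ≤ 55.25, so it lies inside.
All remaining points lie in this disk, and no smaller disk contains both endpoints, so this is the minimum enclosing circle.
r = √(55.25) ≈ 7.433.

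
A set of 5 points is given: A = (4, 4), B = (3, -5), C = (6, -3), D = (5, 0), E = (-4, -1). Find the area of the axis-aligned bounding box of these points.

90

x ranges over [-4, 6], width 10.
y ranges over [-5, 4], height 9.
Area = 10 × 9 = 90.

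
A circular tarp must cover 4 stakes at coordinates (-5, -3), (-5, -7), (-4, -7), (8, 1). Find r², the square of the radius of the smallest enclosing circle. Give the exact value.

By Welzl's lemma the MEC is supported by two points (diametrically opposite) or three points (on a circumcircle).
The farthest pair is (-5, -7)–(8, 1) with squared distance 233. The circle on this segment as diameter has centre (1.5, -3) and r² = 233/4 = 58.25.
Check (-5, -3): distance² to centre = 42.25 ≤ 58.25, so it lies inside.
All remaining points lie in this disk, and no smaller disk contains both endpoints, so this is the minimum enclosing circle.

58.25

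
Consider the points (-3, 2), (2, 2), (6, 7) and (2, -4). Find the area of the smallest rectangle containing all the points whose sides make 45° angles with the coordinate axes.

82.5

In coordinates u = x + y, v = x − y the rectangle is axis-aligned; the map (x,y)→(u,v) scales areas by 2.
u-values: -1, 4, 13, -2; range = 13 − (-2) = 15.
v-values: -5, 0, -1, 6; range = 6 − (-5) = 11.
Area = (15 × 11) / 2 = 82.5.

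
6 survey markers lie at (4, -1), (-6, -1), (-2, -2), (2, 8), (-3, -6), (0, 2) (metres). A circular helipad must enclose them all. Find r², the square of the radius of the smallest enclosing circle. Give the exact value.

A smallest enclosing disk is always determined by at most three of the input points on its boundary.
The farthest pair is (2, 8)–(-3, -6) with squared distance 221. The circle on this segment as diameter has centre (-0.5, 1) and r² = 221/4 = 55.25.
Check (4, -1): distance² to centre = 24.25 ≤ 55.25, so it lies inside.
All remaining points lie in this disk, and no smaller disk contains both endpoints, so this is the minimum enclosing circle.

55.25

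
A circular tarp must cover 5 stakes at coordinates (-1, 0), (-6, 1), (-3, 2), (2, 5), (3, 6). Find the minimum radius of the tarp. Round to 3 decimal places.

5.148

A smallest enclosing disk is always determined by at most three of the input points on its boundary.
The farthest pair is (-6, 1)–(3, 6) with squared distance 106. The circle on this segment as diameter has centre (-1.5, 3.5) and r² = 106/4 = 26.5.
Check (-1, 0): distance² to centre = 12.5 ≤ 26.5, so it lies inside.
All remaining points lie in this disk, and no smaller disk contains both endpoints, so this is the minimum enclosing circle.
r = √(26.5) ≈ 5.148.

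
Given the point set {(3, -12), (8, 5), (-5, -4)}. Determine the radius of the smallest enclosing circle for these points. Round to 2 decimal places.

9.01

Call the three points A, B, C in the order given.
Side lengths²: AB² = 314, AC² = 128, BC² = 250.
Since AB² = 314 < 250 + 128 = 378, the triangle is acute, so the smallest enclosing circle is the circumcircle.
Circumcentre = (87/22, -67/22), r² = 19625/242.
r = √(19625/242) ≈ 9.01.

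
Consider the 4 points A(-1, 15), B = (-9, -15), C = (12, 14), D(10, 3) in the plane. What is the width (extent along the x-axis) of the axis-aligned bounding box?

max x = 12, min x = -9, so width = 21.

21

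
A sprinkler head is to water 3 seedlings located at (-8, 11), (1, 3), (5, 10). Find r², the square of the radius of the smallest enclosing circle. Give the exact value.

Call the three points A, B, C in the order given.
Side lengths²: AB² = 145, AC² = 170, BC² = 65.
Since AC² = 170 < 145 + 65 = 210, the triangle is acute, so the smallest enclosing circle is the circumcircle.
Circumcentre = (-61/38, 347/38), r² = 32045/722.

32045/722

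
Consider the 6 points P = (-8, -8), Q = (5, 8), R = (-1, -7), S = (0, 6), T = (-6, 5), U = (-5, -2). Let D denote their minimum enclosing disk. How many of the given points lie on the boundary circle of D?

The minimum enclosing circle of a finite set is fixed by two of the points (as a diameter) or three (as a circumcircle).
The farthest pair is P–Q with squared distance 425. The circle on this segment as diameter has centre (-1.5, 0) and r² = 425/4 = 106.25.
Check R: distance² to centre = 49.25 ≤ 106.25, so it lies inside.
All remaining points lie in this disk, and no smaller disk contains both endpoints, so this is the minimum enclosing circle.
The points at distance exactly r from the centre are P, Q — 2 points.

2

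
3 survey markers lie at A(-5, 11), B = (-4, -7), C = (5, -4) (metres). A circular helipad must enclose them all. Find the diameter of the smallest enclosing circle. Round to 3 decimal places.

Side lengths²: AB² = 325, AC² = 325, BC² = 90.
Since AC² = 325 < 325 + 90 = 415, the triangle is acute, so the smallest enclosing circle is the circumcircle.
Circumcentre = (-45/22, 47/22), r² = 21125/242.
Diameter = 2r = 2√(21125/242) ≈ 18.686.

18.686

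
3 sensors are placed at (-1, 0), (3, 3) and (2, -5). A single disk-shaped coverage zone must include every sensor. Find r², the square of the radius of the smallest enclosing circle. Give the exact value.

16.25

Call the three points A, B, C in the order given.
Side lengths²: AB² = 25, AC² = 34, BC² = 65.
Since BC² = 65 ≥ 34 + 25 = 59, the angle opposite BC is not acute, so the smallest enclosing circle has BC as diameter.
Centre = midpoint of BC = (2.5, -1), r² = 65/4 = 16.25.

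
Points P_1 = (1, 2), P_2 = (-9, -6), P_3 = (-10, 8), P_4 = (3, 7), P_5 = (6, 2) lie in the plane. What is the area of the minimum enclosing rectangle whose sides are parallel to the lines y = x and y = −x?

In coordinates u = x + y, v = x − y the rectangle is axis-aligned; the map (x,y)→(u,v) scales areas by 2.
u-values: 3, -15, -2, 10, 8; range = 10 − (-15) = 25.
v-values: -1, -3, -18, -4, 4; range = 4 − (-18) = 22.
Area = (25 × 22) / 2 = 275.

275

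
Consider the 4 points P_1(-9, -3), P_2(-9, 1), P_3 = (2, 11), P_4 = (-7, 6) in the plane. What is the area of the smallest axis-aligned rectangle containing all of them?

x ranges over [-9, 2], width 11.
y ranges over [-3, 11], height 14.
Area = 11 × 14 = 154.

154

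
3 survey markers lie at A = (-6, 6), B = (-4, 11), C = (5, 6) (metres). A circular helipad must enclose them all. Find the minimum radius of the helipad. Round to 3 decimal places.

Side lengths²: AB² = 29, AC² = 121, BC² = 106.
Since AC² = 121 < 106 + 29 = 135, the triangle is acute, so the smallest enclosing circle is the circumcircle.
Circumcentre = (-0.5, 6.7), r² = 30.74.
r = √(30.74) ≈ 5.544.

5.544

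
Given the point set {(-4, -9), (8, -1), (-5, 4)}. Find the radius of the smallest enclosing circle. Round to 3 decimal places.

Call the three points A, B, C in the order given.
Side lengths²: AB² = 208, AC² = 170, BC² = 194.
Since AB² = 208 < 194 + 170 = 364, the triangle is acute, so the smallest enclosing circle is the circumcircle.
Circumcentre = (4/41, -88/41), r² = 107185/1681.
r = √(107185/1681) ≈ 7.985.

7.985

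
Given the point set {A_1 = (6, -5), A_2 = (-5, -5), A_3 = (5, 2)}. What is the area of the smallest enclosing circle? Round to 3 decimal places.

119.413

Side lengths²: A_1A_2² = 121, A_1A_3² = 50, A_2A_3² = 149.
Since A_2A_3² = 149 < 121 + 50 = 171, the triangle is acute, so the smallest enclosing circle is the circumcircle.
Circumcentre = (0.5, -31/14), r² = 3725/98.
Area = π·r² = π·3725/98 ≈ 119.413.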